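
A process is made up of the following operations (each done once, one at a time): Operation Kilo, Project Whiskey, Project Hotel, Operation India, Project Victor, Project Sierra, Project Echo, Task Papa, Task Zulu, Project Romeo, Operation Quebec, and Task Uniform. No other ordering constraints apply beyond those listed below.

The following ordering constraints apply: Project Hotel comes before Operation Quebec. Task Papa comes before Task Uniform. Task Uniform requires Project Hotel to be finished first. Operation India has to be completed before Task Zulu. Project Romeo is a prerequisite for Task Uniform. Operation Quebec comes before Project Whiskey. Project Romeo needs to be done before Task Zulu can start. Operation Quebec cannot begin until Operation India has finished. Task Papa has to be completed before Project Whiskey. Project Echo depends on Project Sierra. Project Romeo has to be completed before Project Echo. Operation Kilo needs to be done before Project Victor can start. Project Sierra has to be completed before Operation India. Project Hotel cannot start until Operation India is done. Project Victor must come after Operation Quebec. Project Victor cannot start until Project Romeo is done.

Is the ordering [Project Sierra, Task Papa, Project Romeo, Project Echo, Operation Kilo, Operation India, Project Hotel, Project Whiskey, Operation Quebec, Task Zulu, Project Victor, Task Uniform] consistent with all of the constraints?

No

In the proposed order, Project Whiskey appears before Operation Quebec.
But one of the constraints requires Operation Quebec before Project Whiskey, so this ordering violates it.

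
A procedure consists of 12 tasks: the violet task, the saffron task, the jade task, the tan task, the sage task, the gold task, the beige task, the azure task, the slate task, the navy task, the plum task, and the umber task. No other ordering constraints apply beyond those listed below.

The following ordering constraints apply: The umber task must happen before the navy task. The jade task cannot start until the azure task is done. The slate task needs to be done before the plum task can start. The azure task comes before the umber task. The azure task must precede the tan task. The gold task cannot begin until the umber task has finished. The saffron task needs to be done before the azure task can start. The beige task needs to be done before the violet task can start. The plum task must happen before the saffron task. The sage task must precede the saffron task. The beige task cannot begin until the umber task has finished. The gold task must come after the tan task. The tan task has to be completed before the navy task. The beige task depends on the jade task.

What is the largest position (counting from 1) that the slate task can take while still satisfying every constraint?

2

The tasks that are forced after the slate task, directly or by a chain of constraints, are the violet task, the saffron task, the jade task, the tan task, the gold task, the beige task, the azure task, the navy task, the plum task, the umber task. That's 10 tasks.
So at least 10 tasks follow the slate task, putting the slate task no later than position 2. That position is achievable by scheduling everything else first.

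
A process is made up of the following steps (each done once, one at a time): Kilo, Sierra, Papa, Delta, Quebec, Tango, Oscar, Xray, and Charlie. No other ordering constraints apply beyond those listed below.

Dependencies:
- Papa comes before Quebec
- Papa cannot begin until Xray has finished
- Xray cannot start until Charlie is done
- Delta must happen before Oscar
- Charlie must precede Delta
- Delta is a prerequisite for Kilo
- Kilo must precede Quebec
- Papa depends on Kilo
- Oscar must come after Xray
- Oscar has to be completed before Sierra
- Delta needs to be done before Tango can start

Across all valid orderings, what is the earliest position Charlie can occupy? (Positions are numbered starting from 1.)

1

No constraint forces any other step before Charlie, so it can be placed first.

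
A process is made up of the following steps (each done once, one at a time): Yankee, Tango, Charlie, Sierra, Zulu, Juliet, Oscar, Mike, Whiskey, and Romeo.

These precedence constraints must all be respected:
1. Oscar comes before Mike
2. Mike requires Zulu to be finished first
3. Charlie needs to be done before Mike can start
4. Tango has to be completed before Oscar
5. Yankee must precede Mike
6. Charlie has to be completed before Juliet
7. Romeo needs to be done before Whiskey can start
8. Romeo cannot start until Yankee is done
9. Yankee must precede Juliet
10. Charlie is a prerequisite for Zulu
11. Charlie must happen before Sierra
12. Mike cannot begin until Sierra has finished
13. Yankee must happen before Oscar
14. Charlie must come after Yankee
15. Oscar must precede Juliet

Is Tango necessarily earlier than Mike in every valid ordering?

Yes

Chaining the stated constraints: Tango → Oscar → Mike.
That forces Tango before Mike in every valid schedule.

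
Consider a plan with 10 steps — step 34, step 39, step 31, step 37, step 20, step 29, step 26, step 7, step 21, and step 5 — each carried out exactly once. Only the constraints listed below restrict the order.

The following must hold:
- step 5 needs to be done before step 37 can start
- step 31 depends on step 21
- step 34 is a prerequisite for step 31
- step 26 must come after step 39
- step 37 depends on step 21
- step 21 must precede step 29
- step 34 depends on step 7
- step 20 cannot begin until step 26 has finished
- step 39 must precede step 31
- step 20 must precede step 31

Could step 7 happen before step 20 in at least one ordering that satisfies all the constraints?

Yes

No chain of constraints runs from step 20 to step 7, so step 20 is not required to come first.
That means at least one valid schedule has step 7 before step 20.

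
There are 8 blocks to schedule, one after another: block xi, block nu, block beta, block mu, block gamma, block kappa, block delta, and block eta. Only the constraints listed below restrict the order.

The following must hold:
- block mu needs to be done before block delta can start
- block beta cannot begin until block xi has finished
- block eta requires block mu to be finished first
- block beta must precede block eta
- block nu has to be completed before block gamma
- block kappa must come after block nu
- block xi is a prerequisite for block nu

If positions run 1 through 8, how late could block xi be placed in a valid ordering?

3

Every block that must follow block xi has to come after it. Tracing all chains starting from block xi, those blocks are: block nu, block beta, block gamma, block kappa, block eta — 5 in total.
So at least 5 blocks follow block xi, putting block xi no later than position 3. That position is achievable by scheduling everything else first.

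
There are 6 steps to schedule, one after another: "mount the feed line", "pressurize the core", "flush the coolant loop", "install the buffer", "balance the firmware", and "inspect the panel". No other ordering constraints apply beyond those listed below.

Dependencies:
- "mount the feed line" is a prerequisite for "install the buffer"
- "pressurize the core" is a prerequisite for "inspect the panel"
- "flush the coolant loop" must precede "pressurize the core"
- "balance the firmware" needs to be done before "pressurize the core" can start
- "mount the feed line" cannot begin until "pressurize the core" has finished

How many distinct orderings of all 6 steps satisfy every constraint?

The steps with no prerequisites are "flush the coolant loop", "balance the firmware"; any of them can be placed first.
Systematically extending each partial ordering one step at a time and counting, there are 6 complete orderings.

6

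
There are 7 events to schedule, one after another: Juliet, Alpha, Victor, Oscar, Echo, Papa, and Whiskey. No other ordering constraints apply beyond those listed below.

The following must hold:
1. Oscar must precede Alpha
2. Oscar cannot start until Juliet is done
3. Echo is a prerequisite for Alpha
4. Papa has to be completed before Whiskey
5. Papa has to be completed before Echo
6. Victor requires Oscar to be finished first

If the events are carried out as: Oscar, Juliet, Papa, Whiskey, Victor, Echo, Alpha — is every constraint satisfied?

The sequence places Oscar ahead of Juliet.
Since Juliet is required before Oscar, the ordering is invalid.

No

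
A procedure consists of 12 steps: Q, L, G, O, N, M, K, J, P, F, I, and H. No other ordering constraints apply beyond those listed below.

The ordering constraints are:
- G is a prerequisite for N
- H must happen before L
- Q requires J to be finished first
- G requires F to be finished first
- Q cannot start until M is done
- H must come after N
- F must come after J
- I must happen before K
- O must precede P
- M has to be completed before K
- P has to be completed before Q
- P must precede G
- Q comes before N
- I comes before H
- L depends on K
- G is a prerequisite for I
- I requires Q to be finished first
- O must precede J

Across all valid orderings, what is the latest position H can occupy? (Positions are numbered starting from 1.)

11

The only step forced after H (directly or by a chain) is L.
With 1 mandatory successor out of 12 steps total, the latest slot for H is 12−1 = 11, and it's reachable by doing all non-successors before H.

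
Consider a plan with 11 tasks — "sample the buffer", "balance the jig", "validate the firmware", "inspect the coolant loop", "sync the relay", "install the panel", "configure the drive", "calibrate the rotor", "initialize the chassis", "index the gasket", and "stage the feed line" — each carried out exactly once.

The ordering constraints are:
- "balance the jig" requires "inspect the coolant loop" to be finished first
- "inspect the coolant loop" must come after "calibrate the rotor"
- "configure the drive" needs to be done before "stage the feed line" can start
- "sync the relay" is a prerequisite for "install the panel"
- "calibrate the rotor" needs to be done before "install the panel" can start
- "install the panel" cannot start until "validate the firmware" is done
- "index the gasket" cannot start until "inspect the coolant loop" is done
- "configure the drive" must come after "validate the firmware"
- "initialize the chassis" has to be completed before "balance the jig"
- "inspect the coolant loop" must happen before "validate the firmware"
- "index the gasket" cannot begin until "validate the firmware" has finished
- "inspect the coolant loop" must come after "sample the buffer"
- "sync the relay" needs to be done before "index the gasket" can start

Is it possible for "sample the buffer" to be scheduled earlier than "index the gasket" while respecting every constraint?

"sample the buffer" is actually forced before "index the gasket" by the constraints, so certainly some valid ordering has "sample the buffer" first.

Yes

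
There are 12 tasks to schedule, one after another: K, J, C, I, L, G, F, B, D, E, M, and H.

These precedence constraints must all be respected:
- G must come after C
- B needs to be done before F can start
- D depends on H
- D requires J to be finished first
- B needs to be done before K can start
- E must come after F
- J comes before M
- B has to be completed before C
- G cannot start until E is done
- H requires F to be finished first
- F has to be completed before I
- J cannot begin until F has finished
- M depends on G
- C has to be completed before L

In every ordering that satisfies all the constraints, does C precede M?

Yes

Following the dependencies: C → G → M.
That forces C before M in every valid schedule.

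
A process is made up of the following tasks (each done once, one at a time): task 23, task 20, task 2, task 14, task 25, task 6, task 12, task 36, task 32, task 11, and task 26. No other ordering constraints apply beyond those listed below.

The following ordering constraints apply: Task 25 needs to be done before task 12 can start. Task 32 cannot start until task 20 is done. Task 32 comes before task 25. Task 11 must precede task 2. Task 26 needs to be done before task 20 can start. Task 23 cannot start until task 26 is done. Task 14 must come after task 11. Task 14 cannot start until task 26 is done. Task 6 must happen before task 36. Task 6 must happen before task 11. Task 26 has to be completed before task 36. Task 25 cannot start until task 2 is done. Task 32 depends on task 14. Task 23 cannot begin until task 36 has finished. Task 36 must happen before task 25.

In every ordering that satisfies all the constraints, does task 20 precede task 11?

No

Task 20 and task 11 are not related by any chain of constraints.
A valid ordering placing task 11 before task 20 exists, so the answer is no.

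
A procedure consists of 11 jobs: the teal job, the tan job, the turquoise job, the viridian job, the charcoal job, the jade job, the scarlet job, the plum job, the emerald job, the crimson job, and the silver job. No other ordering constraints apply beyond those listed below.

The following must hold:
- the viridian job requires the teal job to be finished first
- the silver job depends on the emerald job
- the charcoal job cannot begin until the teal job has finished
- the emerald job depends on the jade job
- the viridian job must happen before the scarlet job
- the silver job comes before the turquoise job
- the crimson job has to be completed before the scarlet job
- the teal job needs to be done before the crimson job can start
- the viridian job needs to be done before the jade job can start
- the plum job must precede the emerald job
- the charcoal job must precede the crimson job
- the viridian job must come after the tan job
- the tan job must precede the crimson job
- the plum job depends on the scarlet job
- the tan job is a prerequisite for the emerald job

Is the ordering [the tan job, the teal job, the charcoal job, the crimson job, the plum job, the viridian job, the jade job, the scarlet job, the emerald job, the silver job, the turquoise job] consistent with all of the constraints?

In the proposed order, the plum job appears before the scarlet job.
But one of the constraints requires the scarlet job before the plum job, so this ordering violates it.

No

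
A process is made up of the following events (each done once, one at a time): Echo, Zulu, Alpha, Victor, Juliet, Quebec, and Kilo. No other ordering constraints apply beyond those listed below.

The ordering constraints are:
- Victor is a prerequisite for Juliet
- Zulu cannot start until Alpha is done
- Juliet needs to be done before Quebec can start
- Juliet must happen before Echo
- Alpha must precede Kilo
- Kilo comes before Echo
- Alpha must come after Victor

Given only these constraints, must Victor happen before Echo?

Tracing the constraints gives a chain: Victor → Juliet → Echo.
Hence Victor necessarily comes before Echo.

Yes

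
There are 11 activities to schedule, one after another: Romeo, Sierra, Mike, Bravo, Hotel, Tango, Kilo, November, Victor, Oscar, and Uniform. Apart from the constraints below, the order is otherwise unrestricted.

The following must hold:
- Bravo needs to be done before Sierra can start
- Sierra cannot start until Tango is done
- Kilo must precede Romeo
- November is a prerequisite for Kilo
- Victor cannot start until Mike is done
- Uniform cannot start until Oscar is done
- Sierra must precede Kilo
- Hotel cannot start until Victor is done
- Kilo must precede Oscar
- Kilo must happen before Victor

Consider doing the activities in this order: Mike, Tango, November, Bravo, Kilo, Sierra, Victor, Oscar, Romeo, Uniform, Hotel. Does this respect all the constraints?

No

The sequence places Kilo ahead of Sierra.
That contradicts the constraint that Sierra must precede Kilo.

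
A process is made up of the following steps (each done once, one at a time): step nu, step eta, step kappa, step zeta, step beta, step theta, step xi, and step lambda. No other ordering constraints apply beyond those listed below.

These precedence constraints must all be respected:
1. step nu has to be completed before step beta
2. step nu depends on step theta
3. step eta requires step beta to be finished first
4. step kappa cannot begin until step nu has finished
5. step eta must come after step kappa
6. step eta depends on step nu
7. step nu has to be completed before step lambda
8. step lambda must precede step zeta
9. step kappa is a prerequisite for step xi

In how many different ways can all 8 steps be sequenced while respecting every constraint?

Only step theta has no prerequisites, so it must go first.
Enumerating by repeatedly choosing an available step (one whose prerequisites are all placed) gives 75 distinct complete orderings.

75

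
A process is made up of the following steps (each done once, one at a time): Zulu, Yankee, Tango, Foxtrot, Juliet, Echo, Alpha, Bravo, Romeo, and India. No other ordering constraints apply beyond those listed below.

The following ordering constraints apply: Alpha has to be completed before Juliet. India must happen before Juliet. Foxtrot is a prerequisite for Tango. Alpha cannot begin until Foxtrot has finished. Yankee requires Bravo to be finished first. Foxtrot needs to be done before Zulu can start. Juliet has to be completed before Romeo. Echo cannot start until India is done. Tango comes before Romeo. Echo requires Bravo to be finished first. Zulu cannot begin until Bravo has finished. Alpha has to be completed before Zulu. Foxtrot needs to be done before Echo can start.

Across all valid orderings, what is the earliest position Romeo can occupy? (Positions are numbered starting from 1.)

Every step that must precede Romeo has to come before it. Tracing all chains that end at Romeo, those steps are: Tango, Foxtrot, Juliet, Alpha, India — 5 in total.
So at minimum 5 steps come before Romeo, putting Romeo no earlier than position 6. That position is achievable by scheduling exactly those predecessors first.

6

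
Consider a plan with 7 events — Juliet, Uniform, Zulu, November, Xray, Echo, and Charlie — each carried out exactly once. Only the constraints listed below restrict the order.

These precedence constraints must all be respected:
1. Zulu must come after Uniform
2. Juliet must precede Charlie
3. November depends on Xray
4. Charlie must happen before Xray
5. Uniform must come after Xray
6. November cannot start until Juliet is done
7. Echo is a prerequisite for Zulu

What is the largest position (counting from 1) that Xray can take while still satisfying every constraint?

The events that are forced after Xray, directly or by a chain of constraints, are Uniform, Zulu, November. That's 3 events.
So at least 3 events follow Xray, putting Xray no later than position 4. That position is achievable by scheduling everything else first.

4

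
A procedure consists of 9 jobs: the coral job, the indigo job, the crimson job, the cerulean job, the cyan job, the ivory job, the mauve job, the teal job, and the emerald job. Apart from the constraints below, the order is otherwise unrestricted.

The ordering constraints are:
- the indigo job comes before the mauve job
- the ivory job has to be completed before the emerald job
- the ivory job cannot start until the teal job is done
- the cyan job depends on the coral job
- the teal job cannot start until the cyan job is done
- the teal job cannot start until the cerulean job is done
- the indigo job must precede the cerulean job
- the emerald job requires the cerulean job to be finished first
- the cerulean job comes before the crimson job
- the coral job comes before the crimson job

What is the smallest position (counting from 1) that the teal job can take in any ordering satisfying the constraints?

5

Working backwards through the constraints from the teal job, its full set of required predecessors is the coral job, the indigo job, the cerulean job, the cyan job — 4 of them.
With 4 mandatory predecessors, the earliest the teal job can sit is position 4+1 = 5, and placing just those 4 first achieves it.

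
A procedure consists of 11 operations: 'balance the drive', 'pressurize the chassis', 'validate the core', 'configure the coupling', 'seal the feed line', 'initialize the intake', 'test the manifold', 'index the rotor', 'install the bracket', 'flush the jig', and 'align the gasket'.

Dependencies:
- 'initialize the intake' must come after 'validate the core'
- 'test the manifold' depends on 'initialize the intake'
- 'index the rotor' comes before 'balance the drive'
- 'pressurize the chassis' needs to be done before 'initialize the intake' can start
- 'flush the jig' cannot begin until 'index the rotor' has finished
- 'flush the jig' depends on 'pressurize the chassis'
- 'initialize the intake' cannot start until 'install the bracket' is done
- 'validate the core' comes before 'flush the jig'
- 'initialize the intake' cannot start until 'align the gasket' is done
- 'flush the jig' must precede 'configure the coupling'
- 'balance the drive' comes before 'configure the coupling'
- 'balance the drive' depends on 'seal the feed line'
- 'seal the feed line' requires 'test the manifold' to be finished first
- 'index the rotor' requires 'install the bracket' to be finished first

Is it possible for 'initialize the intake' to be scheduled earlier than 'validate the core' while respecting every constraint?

No

There is a dependency chain 'validate the core' → 'initialize the intake', so 'initialize the intake' always comes after 'validate the core'.
Hence 'initialize the intake' can never be scheduled before 'validate the core'.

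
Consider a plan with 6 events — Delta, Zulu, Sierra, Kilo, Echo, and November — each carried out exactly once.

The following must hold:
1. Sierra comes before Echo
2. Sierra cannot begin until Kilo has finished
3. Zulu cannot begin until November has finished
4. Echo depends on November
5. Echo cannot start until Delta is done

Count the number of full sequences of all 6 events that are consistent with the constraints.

42

3 events have no prerequisites (Delta, Kilo, November), so any of them could come first.
Enumerating by repeatedly choosing an available event (one whose prerequisites are all placed) gives 42 distinct complete orderings.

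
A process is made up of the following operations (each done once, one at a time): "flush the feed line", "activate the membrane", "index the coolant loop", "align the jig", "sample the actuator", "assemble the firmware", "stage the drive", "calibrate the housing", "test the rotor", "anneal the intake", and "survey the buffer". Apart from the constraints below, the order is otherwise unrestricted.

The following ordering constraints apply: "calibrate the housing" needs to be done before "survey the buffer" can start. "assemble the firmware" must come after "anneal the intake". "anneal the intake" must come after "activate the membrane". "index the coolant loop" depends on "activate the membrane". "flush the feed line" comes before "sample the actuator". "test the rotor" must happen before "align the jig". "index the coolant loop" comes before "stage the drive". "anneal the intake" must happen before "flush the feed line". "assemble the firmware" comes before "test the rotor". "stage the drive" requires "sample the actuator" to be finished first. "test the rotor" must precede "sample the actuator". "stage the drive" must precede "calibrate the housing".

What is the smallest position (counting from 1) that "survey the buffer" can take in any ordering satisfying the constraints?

The operations that are forced before "survey the buffer", directly or transitively, are "flush the feed line", "activate the membrane", "index the coolant loop", "sample the actuator", "assemble the firmware", "stage the drive", "calibrate the housing", "test the rotor", "anneal the intake". That's 9 operations.
So at minimum 9 operations come before "survey the buffer", putting "survey the buffer" no earlier than position 10. That position is achievable by scheduling exactly those predecessors first.

10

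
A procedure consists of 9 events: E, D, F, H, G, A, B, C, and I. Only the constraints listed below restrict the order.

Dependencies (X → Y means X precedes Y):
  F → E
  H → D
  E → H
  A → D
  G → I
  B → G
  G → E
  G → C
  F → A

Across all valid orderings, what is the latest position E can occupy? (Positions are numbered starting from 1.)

The events that are forced after E, directly or by a chain of constraints, are D, H. That's 2 events.
So at least 2 events follow E, putting E no later than position 7. That position is achievable by scheduling everything else first.

7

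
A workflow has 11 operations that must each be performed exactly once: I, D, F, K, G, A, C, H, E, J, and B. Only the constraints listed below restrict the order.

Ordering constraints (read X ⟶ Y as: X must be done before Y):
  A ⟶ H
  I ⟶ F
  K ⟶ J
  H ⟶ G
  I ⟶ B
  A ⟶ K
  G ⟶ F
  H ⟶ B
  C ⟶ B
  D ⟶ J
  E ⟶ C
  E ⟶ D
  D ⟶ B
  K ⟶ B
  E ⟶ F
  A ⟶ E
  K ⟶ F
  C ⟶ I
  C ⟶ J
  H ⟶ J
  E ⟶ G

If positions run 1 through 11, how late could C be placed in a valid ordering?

7

Every operation that must follow C has to come after it. Tracing all chains starting from C, those operations are: I, F, J, B — 4 in total.
With 4 mandatory successors out of 11 operations total, the latest slot for C is 11−4 = 7, and it's reachable by doing all non-successors before C.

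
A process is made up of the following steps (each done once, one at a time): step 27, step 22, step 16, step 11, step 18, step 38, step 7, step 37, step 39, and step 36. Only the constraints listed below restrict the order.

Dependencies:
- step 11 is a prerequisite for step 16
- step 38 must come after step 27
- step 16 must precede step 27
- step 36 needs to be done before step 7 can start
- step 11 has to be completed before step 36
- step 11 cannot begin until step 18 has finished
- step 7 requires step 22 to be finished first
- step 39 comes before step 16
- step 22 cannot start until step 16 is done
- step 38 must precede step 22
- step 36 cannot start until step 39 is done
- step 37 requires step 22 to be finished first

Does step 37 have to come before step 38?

No

In fact the dependencies run the other way: step 38 → step 22 → step 37.
So step 37 does not have to come before step 38 — it cannot.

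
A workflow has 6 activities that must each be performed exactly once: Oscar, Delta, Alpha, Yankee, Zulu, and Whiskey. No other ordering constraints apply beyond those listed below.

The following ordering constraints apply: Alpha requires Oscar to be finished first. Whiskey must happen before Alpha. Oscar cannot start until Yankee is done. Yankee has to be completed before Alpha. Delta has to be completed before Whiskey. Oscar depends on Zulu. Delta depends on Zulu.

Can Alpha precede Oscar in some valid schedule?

There is a dependency chain Oscar → Alpha, so Alpha always comes after Oscar.
Hence Alpha can never be scheduled before Oscar.

No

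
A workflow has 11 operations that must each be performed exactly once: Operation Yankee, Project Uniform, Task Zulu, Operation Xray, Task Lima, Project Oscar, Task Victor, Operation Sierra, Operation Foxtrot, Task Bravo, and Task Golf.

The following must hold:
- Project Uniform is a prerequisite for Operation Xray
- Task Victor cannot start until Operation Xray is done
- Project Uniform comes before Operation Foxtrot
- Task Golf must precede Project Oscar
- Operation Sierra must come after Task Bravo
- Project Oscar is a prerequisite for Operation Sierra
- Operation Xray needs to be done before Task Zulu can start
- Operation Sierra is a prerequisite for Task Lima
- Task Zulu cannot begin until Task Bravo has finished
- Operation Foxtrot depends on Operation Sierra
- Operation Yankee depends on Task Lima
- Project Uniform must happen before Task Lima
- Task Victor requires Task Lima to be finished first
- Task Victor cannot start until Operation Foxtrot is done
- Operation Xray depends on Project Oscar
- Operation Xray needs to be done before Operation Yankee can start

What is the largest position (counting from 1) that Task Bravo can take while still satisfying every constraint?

5

The operations that are forced after Task Bravo, directly or by a chain of constraints, are Operation Yankee, Task Zulu, Task Lima, Task Victor, Operation Sierra, Operation Foxtrot. That's 6 operations.
So at least 6 operations follow Task Bravo, putting Task Bravo no later than position 5. That position is achievable by scheduling everything else first.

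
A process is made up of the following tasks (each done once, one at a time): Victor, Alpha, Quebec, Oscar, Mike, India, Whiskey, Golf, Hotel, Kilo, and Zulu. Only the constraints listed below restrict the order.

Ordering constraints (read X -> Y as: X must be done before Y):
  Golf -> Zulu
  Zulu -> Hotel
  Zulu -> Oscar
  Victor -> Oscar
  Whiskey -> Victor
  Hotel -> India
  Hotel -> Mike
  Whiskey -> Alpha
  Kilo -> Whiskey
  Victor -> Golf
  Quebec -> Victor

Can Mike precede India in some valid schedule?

The constraints leave Mike and India unordered relative to each other; nothing requires India earlier.
That means at least one valid schedule has Mike before India.

Yes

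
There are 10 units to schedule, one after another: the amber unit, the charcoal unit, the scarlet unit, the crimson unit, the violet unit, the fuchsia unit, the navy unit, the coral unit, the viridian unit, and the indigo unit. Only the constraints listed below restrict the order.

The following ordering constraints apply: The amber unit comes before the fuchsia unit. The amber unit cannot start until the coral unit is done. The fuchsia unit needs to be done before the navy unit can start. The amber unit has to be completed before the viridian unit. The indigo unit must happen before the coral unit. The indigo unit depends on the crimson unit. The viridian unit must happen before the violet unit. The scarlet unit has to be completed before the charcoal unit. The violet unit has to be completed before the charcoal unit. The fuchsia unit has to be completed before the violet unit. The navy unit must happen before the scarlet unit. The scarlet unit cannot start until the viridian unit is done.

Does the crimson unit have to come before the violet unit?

Yes

Tracing the constraints gives a chain: the crimson unit → the indigo unit → the coral unit → the amber unit → the viridian unit → the violet unit.
So the crimson unit must precede the violet unit in any valid ordering.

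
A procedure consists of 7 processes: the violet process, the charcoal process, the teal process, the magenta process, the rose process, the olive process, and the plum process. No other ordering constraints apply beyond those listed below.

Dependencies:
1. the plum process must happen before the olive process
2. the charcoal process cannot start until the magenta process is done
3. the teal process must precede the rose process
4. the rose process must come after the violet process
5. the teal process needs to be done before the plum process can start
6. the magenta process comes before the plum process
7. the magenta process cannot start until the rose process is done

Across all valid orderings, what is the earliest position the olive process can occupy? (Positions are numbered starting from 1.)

Working backwards through the constraints from the olive process, its full set of required predecessors is the violet process, the teal process, the magenta process, the rose process, the plum process — 5 of them.
So at minimum 5 processes come before the olive process, putting the olive process no earlier than position 6. That position is achievable by scheduling exactly those predecessors first.

6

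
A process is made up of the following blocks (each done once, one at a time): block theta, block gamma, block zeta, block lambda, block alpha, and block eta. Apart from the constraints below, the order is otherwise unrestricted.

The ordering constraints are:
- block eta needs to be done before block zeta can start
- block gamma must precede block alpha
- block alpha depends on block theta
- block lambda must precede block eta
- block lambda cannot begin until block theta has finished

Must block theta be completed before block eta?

Yes

Chaining the stated constraints: block theta → block lambda → block eta.
That forces block theta before block eta in every valid schedule.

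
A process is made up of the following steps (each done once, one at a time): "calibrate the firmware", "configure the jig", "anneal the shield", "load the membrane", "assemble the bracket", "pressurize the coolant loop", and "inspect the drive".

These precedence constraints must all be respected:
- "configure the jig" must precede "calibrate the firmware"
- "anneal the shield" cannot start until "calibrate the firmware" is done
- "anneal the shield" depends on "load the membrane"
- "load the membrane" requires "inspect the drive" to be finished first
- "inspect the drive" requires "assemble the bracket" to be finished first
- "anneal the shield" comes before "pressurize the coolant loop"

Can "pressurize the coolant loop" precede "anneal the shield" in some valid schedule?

The constraints give a chain "anneal the shield" → "pressurize the coolant loop", which forces "anneal the shield" before "pressurize the coolant loop".
Hence "pressurize the coolant loop" can never be scheduled before "anneal the shield".

No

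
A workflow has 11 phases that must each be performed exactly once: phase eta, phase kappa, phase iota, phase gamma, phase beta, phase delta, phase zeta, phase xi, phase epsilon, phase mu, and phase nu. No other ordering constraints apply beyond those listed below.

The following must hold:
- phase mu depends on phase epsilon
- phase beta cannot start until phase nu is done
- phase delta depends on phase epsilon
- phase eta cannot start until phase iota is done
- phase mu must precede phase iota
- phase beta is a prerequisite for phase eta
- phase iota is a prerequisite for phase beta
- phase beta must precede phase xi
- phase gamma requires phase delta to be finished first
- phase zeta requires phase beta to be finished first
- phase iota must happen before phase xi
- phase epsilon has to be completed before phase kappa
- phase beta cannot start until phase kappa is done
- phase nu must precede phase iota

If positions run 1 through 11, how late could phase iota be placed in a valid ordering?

The phases that are forced after phase iota, directly or by a chain of constraints, are phase eta, phase beta, phase zeta, phase xi. That's 4 phases.
So at least 4 phases follow phase iota, putting phase iota no later than position 7. That position is achievable by scheduling everything else first.

7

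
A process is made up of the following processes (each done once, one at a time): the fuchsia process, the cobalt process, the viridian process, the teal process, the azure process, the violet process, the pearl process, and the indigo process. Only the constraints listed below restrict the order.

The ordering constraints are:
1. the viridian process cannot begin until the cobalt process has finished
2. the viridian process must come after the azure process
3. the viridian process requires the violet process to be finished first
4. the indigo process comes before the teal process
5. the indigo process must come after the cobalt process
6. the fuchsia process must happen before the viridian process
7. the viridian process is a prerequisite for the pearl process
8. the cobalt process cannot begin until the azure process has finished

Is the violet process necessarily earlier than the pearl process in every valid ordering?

Chaining the stated constraints: the violet process → the viridian process → the pearl process.
That forces the violet process before the pearl process in every valid schedule.

Yes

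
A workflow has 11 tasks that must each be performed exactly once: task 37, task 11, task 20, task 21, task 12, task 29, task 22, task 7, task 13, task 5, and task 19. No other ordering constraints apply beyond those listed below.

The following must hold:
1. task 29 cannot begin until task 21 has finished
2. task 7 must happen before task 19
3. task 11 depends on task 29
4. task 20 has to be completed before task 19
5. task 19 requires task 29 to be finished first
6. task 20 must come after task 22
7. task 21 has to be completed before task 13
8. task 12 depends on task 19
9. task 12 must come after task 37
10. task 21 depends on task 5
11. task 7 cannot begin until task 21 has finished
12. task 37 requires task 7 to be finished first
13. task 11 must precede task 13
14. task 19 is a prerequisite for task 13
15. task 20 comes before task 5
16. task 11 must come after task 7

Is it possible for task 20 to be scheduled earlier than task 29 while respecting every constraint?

Yes

Task 20 is actually forced before task 29 by the constraints, so certainly some valid ordering has task 20 first.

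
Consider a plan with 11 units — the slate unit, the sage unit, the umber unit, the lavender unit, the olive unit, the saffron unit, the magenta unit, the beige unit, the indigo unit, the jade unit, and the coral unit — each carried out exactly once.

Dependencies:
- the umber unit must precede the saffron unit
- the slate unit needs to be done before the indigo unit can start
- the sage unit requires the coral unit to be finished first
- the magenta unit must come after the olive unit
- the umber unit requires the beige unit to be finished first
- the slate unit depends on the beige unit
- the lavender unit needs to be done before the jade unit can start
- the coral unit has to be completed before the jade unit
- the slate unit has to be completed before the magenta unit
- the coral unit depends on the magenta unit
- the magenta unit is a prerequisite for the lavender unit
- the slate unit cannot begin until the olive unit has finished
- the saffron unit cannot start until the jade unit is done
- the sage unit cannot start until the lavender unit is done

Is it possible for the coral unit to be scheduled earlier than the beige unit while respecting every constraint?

Following the beige unit → the slate unit → the magenta unit → the coral unit, the beige unit must precede the coral unit in every valid ordering.
Hence the coral unit can never be scheduled before the beige unit.

No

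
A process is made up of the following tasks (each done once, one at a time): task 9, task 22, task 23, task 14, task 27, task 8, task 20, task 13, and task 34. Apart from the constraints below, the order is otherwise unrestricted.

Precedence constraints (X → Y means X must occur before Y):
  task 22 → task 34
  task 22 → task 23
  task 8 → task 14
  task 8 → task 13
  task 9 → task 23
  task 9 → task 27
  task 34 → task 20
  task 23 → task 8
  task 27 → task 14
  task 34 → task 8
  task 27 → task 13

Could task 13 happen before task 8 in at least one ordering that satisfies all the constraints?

No

There is a dependency chain task 8 → task 13, so task 13 always comes after task 8.
Hence task 13 can never be scheduled before task 8.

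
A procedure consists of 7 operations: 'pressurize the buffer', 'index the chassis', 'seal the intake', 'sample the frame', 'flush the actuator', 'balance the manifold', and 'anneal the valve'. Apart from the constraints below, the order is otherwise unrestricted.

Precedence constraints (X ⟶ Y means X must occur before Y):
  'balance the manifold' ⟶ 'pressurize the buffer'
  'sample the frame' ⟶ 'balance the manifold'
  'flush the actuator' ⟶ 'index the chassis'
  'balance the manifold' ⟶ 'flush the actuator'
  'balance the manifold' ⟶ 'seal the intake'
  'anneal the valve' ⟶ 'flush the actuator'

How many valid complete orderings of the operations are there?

44

The operations with no prerequisites are 'sample the frame', 'anneal the valve'; any of them can be placed first.
Systematically extending each partial ordering one operation at a time and counting, there are 44 complete orderings.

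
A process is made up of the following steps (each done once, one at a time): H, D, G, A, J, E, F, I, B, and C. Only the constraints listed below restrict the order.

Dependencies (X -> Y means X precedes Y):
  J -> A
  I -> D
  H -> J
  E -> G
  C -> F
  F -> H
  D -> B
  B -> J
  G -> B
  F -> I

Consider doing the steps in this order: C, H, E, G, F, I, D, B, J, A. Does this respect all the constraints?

The sequence places H ahead of F.
But one of the constraints requires F before H, so this ordering violates it.

No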